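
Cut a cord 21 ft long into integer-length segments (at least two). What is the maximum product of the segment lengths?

2187

Fill P[k] for k=2..21: at each k try every first piece i and multiply by the better of (k−i) uncut or P[k−i].
Small cases: P[2]=1, P[3]=2, P[4]=4, P[5]=6, P[6]=9, P[7]=12, P[8]=18, P[9]=27, P[10]=36, P[11]=54, P[12]=81, P[13]=108, P[14]=162, P[15]=243.
P[16] = max(1*243, 2*162, 3*108, …, 14*2, 15*1) = 324
P[17] = max(1*324, 2*243, 3*162, …, 15*2, 16*1) = 486
P[18] = max(1*486, 2*324, 3*243, …, 16*2, 17*1) = 729
P[19] = max(1*729, 2*486, 3*324, …, 17*2, 18*1) = 972
P[20] = max(1*972, 2*729, 3*486, …, 18*2, 19*1) = 1458
P[21] = max(1*1458, 2*972, 3*729, …, 19*2, 20*1) = 2187
One optimal split: 3 + 3 + 3 + 3 + 3 + 3 + 3; product 3*3*3*3*3*3*3 = 2187.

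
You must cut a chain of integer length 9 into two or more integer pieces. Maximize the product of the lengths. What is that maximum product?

Let f[k] be the best product for length k (with at least one cut). For each first piece i, the rest contributes max(k−i, f[k−i]).
f[2] = 1*max(1,0) = 1*1 = 1
f[3] = max(1*2, 2*1) = 2
f[4] = max(1*3, 2*2, 3*1) = 4
f[5] = max(1*4, 2*3, 3*2, 4*1) = 6
f[6] = max(1*6, 2*4, 3*3, 4*2, 5*1) = 9
f[7] = max(1*9, 2*6, 3*4, 4*3, 5*2, 6*1) = 12
f[8] = max(1*12, 2*9, 3*6, …, 6*2, 7*1) = 18
f[9] = max(1*18, 2*12, 3*9, …, 7*2, 8*1) = 27
One optimal split: 3 + 3 + 3; product 3*3*3 = 27.

27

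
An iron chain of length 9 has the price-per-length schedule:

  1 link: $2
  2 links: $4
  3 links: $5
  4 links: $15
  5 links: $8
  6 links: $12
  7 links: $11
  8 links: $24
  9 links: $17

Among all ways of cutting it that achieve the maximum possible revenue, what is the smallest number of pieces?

3

Consider every possible first cut. r[k] is the best of p[i]+r[k−i] over all sellable i≤k.
r[1] = 2
r[2] = max(2+2, 4+0) = 4
r[3] = max(2+4, 4+2, 5+0) = 6
r[4] = max(2+6, 4+4, 5+2, 15+0) = 15
r[5] = max(2+15, 4+6, 5+4, 15+2, 8+0) = 17
r[6] = max(2+17, 4+15, 5+6, 15+4, 8+2, 12+0) = 19
r[7] = max(2+19, 4+17, 5+15, …, 12+2, 11+0) = 21
r[8] = max(2+21, 4+19, 5+17, …, 11+2, 24+0) = 30
r[9] = max(2+30, 4+21, 5+19, …, 24+2, 17+0) = 32
Maximum revenue is $32.
Now minimize piece count subject to staying optimal: for each k, pieces[k] = 1 + min over i with p[i]+r[k−i]=r[k] of pieces[k−i].
pieces[6] = 2
pieces[7] = 3
pieces[8] = 2
pieces[9] = 3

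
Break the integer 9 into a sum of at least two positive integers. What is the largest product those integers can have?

27

Let m[k] be the best product for length k (with at least one cut). For each first piece i, the rest contributes max(k−i, m[k−i]).
Small cases: m[2]=1, m[3]=2, m[4]=4.
m[5] = 2*max(3,2) = 2*3 = 6
m[6] = 3*max(3,2) = 3*3 = 9
m[7] = 2*max(5,6) = 2*6 = 12
m[8] = 2*max(6,9) = 2*9 = 18
m[9] = 3*max(6,9) = 3*9 = 27
One optimal split: 3 + 3 + 3; product 3*3*3 = 27.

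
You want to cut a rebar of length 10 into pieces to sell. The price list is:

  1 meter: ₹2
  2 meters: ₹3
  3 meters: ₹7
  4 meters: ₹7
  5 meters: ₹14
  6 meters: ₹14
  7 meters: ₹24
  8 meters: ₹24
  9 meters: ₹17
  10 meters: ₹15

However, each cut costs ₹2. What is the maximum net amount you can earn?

29

Build net[k] bottom-up: net[k] = max over allowed piece i of (p[i] + net[k−i]) − 2 per cut.
net[1] = 2
net[2] = max(2+2-2, 3+0) = 3
net[3] = max(2+3-2, 3+2-2, 7+0) = 7
net[4] = max(2+7-2, 3+3-2, 7+2-2, 7+0) = 7
net[5] = max(2+7-2, 3+7-2, 7+3-2, 7+2-2, 14+0) = 14
net[6] = max(2+14-2, 3+7-2, 7+7-2, 7+3-2, 14+2-2, 14+0) = 14
net[7] = max(2+14-2, 3+14-2, 7+7-2, …, 14+2-2, 24+0) = 24
net[8] = max(2+24-2, 3+14-2, 7+14-2, …, 24+2-2, 24+0) = 24
net[9] = max(2+24-2, 3+24-2, 7+14-2, …, 24+2-2, 17+0) = 25
net[10] = max(2+25-2, 3+24-2, 7+24-2, …, 17+2-2, 15+0) = 29
One optimal plan: pieces 7 + 3 (1 cut) → ₹31 − ₹2 = ₹29.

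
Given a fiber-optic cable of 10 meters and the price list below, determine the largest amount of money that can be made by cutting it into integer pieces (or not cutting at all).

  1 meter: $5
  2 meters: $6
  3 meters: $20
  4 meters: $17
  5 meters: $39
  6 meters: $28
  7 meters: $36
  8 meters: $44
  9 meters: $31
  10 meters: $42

Let best[k] be the best obtainable value from length k. For each k, try every first piece i and keep the best of price[i] + best[k−i].
best[1] = 5
best[2] = max(5+5, 6+0) = 10
best[3] = max(5+10, 6+5, 20+0) = 20
best[4] = max(5+20, 6+10, 20+5, 17+0) = 25
best[5] = max(5+25, 6+20, 20+10, 17+5, 39+0) = 39
best[6] = max(5+39, 6+25, 20+20, 17+10, 39+5, 28+0) = 44
best[7] = max(5+44, 6+39, 20+25, …, 28+5, 36+0) = 49
best[8] = max(5+49, 6+44, 20+39, …, 36+5, 44+0) = 59
best[9] = max(5+59, 6+49, 20+44, …, 44+5, 31+0) = 64
best[10] = max(5+64, 6+59, 20+49, …, 31+5, 42+0) = 78
One optimal cutting: 5 + 5 → $39 + $39 = $78.

78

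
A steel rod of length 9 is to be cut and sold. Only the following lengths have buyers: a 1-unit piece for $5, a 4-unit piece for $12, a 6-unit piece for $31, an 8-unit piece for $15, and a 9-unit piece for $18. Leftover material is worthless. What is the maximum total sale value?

46

Let r[k] be the best obtainable value from length k. For each k, try every first piece i and keep the best of price[i] + r[k−i].
r[1] = 5
r[2] = 10  (first piece 1, then r[1]=5)
r[3] = 15  (first piece 1, then r[2]=10)
r[4] = max(5+15, 12+0) = 20
r[5] = max(5+20, 12+5) = 25
r[6] = max(5+25, 12+10, 31+0) = 31
r[7] = max(5+31, 12+15, 31+5) = 36
r[8] = max(5+36, 12+20, 31+10, 15+0) = 41
r[9] = max(5+41, 12+25, 31+15, 15+5, 18+0) = 46
One optimal cutting: 6 + 1 + 1 + 1 → $46.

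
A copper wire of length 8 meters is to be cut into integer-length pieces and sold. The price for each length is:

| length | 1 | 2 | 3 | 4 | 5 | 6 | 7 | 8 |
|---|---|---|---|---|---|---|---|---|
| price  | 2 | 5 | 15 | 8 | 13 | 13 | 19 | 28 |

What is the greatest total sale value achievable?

35

Build v[k] bottom-up: v[k] = max over allowed piece i of (p[i] + v[k−i]).
v[1] = 2
v[2] = 5
v[3] = 15
v[4] = 17  (first piece 1, then v[3]=15)
v[5] = 20  (first piece 2, then v[3]=15)
v[6] = 30  (first piece 3, then v[3]=15)
v[7] = 32  (first piece 1, then v[6]=30)
v[8] = 35  (first piece 2, then v[6]=30)
One optimal cutting: 3 + 3 + 2 → €15 + €15 + €5 = €35.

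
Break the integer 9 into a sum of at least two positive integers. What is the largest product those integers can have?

27

Fill P[k] for k=2..9: at each k try every first piece i and multiply by the better of (k−i) uncut or P[k−i].
P[2] = 1*max(1,0) = 1*1 = 1
P[3] = max(1*2, 2*1) = 2
P[4] = max(1*3, 2*2, 3*1) = 4
P[5] = max(1*4, 2*3, 3*2, 4*1) = 6
P[6] = max(1*6, 2*4, 3*3, 4*2, 5*1) = 9
P[7] = max(1*9, 2*6, 3*4, 4*3, 5*2, 6*1) = 12
P[8] = max(1*12, 2*9, 3*6, …, 6*2, 7*1) = 18
P[9] = max(1*18, 2*12, 3*9, …, 7*2, 8*1) = 27
One optimal split: 3 + 3 + 3; product 3*3*3 = 27.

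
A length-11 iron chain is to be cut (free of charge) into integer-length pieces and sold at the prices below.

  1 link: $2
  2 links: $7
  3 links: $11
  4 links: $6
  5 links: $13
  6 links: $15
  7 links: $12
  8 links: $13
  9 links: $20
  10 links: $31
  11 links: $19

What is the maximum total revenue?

Build v[k] bottom-up: v[k] = max over allowed piece i of (p[i] + v[k−i]).
v[1] = 2
v[2] = max(2+2, 7+0) = 7
v[3] = max(2+7, 7+2, 11+0) = 11
v[4] = max(2+11, 7+7, 11+2, 6+0) = 14
v[5] = max(2+14, 7+11, 11+7, 6+2, 13+0) = 18
v[6] = max(2+18, 7+14, 11+11, 6+7, 13+2, 15+0) = 22
v[7] = max(2+22, 7+18, 11+14, …, 15+2, 12+0) = 25
v[8] = max(2+25, 7+22, 11+18, …, 12+2, 13+0) = 29
v[9] = max(2+29, 7+25, 11+22, …, 13+2, 20+0) = 33
v[10] = max(2+33, 7+29, 11+25, …, 20+2, 31+0) = 36
v[11] = max(2+36, 7+33, 11+29, …, 31+2, 19+0) = 40
One optimal cutting: 3 + 3 + 3 + 2 → $11 + $11 + $11 + $7 = $40.

40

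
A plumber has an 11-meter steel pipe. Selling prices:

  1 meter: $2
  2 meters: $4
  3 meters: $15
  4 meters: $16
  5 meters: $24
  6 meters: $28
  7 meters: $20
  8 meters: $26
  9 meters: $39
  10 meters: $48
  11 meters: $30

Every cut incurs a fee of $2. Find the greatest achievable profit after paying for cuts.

Let v[k] be the best obtainable value from length k. For each k, try every first piece i and keep the best of price[i] + v[k−i] minus the 2 cut fee when i<k.
v[1] = 2
v[2] = max(2+2-2, 4+0) = 4
v[3] = max(2+4-2, 4+2-2, 15+0) = 15
v[4] = max(2+15-2, 4+4-2, 15+2-2, 16+0) = 16
v[5] = max(2+16-2, 4+15-2, 15+4-2, 16+2-2, 24+0) = 24
v[6] = max(2+24-2, 4+16-2, 15+15-2, 16+4-2, 24+2-2, 28+0) = 28
v[7] = max(2+28-2, 4+24-2, 15+16-2, …, 28+2-2, 20+0) = 29
v[8] = max(2+29-2, 4+28-2, 15+24-2, …, 20+2-2, 26+0) = 37
v[9] = max(2+37-2, 4+29-2, 15+28-2, …, 26+2-2, 39+0) = 41
v[10] = max(2+41-2, 4+37-2, 15+29-2, …, 39+2-2, 48+0) = 48
v[11] = max(2+48-2, 4+41-2, 15+37-2, …, 48+2-2, 30+0) = 50
One optimal plan: pieces 5 + 3 + 3 (2 cuts) → $54 − $4 = $50.

50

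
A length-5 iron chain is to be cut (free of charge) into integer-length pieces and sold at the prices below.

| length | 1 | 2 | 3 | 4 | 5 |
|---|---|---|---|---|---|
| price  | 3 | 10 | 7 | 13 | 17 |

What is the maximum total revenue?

Consider every possible first cut. R[k] is the best of p[i]+R[k−i] over all sellable i≤k.
R[1] = 3
R[2] = max(3+3, 10+0) = 10
R[3] = max(3+10, 10+3, 7+0) = 13
R[4] = max(3+13, 10+10, 7+3, 13+0) = 20
R[5] = max(3+20, 10+13, 7+10, 13+3, 17+0) = 23
One optimal cutting: 2 + 2 + 1 → $10 + $10 + $3 = $23.

23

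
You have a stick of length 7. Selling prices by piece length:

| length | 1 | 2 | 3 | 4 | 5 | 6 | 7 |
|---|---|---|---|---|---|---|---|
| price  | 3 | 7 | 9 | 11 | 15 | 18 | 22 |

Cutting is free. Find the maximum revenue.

Let r[k] be the best obtainable value from length k. For each k, try every first piece i and keep the best of price[i] + r[k−i].
r[1] = 3
r[2] = 7
r[3] = 10  (first piece 1, then r[2]=7)
r[4] = 14  (first piece 2, then r[2]=7)
r[5] = 17  (first piece 1, then r[4]=14)
r[6] = 21  (first piece 2, then r[4]=14)
r[7] = 24  (first piece 1, then r[6]=21)
One optimal cutting: 2 + 2 + 2 + 1 → 7 + 7 + 7 + 3 = 24.

24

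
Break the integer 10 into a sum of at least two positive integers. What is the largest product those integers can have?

Define P[k] = max over 1≤i<k of i · max(k−i, P[k−i]); the inner max lets the remainder stay uncut if that's better.
P[2] = 1×max(1,0) = 1×1 = 1
P[3] = max(1×2, 2×1) = 2
P[4] = max(1×3, 2×2, 3×1) = 4
P[5] = max(1×4, 2×3, 3×2, 4×1) = 6
P[6] = max(1×6, 2×4, 3×3, 4×2, 5×1) = 9
P[7] = max(1×9, 2×6, 3×4, 4×3, 5×2, 6×1) = 12
P[8] = max(1×12, 2×9, 3×6, …, 6×2, 7×1) = 18
P[9] = max(1×18, 2×12, 3×9, …, 7×2, 8×1) = 27
P[10] = max(1×27, 2×18, 3×12, …, 8×2, 9×1) = 36
One optimal split: 3 + 3 + 2 + 2; product 3×3×2×2 = 36.

36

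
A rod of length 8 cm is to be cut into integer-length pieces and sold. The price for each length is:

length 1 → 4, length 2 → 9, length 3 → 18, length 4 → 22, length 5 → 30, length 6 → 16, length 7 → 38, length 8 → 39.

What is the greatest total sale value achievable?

Consider every possible first cut. r[k] is the best of p[i]+r[k−i] over all sellable i≤k.
r[1] = 4
r[2] = 9
r[3] = 18
r[4] = 22  (first piece 1, then r[3]=18)
r[5] = 30
r[6] = 36  (first piece 3, then r[3]=18)
r[7] = 40  (first piece 1, then r[6]=36)
r[8] = 48  (first piece 3, then r[5]=30)
One optimal cutting: 5 + 3 → 30 + 18 = 48.

48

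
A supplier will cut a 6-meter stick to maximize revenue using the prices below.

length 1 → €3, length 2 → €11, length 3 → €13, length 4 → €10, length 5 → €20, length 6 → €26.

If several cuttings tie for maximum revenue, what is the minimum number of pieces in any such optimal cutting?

3

Consider every possible first cut. r[k] is the best of p[i]+r[k−i] over all sellable i≤k.
r[1] = 3
r[2] = max(3+3, 11+0) = 11
r[3] = max(3+11, 11+3, 13+0) = 14
r[4] = max(3+14, 11+11, 13+3, 10+0) = 22
r[5] = max(3+22, 11+14, 13+11, 10+3, 20+0) = 25
r[6] = max(3+25, 11+22, 13+14, 10+11, 20+3, 26+0) = 33
Maximum revenue is €33.
Now minimize piece count subject to staying optimal: for each k, pieces[k] = 1 + min over i with p[i]+r[k−i]=r[k] of pieces[k−i].
pieces[3] = 2
pieces[4] = 2
pieces[5] = 3
pieces[6] = 3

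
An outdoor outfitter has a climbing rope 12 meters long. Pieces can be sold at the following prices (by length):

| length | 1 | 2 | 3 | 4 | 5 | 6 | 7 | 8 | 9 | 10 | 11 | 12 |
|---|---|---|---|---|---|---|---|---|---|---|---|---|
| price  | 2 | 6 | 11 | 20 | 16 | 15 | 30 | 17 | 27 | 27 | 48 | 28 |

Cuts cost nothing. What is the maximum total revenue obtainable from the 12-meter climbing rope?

60

Consider every possible first cut. v[k] is the best of p[i]+v[k−i] over all sellable i≤k.
v[1] = 2
v[2] = max(2+2, 6+0) = 6
v[3] = max(2+6, 6+2, 11+0) = 11
v[4] = max(2+11, 6+6, 11+2, 20+0) = 20
v[5] = max(2+20, 6+11, 11+6, 20+2, 16+0) = 22
v[6] = max(2+22, 6+20, 11+11, 20+6, 16+2, 15+0) = 26
v[7] = max(2+26, 6+22, 11+20, …, 15+2, 30+0) = 31
v[8] = max(2+31, 6+26, 11+22, …, 30+2, 17+0) = 40
v[9] = max(2+40, 6+31, 11+26, …, 17+2, 27+0) = 42
v[10] = max(2+42, 6+40, 11+31, …, 27+2, 27+0) = 46
v[11] = max(2+46, 6+42, 11+40, …, 27+2, 48+0) = 51
v[12] = max(2+51, 6+46, 11+42, …, 48+2, 28+0) = 60
One optimal cutting: 4 + 4 + 4 → €20 + €20 + €20 = €60.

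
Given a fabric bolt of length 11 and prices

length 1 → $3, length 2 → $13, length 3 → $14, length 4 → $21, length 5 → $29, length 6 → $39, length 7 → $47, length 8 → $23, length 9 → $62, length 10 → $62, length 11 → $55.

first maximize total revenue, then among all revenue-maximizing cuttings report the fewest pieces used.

2

Consider every possible first cut. r[k] is the best of p[i]+r[k−i] over all sellable i≤k.
r[1] = 3
r[2] = max(3+3, 13+0) = 13
r[3] = max(3+13, 13+3, 14+0) = 16
r[4] = max(3+16, 13+13, 14+3, 21+0) = 26
r[5] = max(3+26, 13+16, 14+13, 21+3, 29+0) = 29
r[6] = max(3+29, 13+26, 14+16, 21+13, 29+3, 39+0) = 39
r[7] = max(3+39, 13+29, 14+26, …, 39+3, 47+0) = 47
r[8] = max(3+47, 13+39, 14+29, …, 47+3, 23+0) = 52
r[9] = max(3+52, 13+47, 14+39, …, 23+3, 62+0) = 62
r[10] = max(3+62, 13+52, 14+47, …, 62+3, 62+0) = 65
r[11] = max(3+65, 13+62, 14+52, …, 62+3, 55+0) = 75
Maximum revenue is $75.
Now minimize piece count subject to staying optimal: for each k, pieces[k] = 1 + min over i with p[i]+r[k−i]=r[k] of pieces[k−i].
pieces[8] = 2
pieces[9] = 1
pieces[10] = 2
pieces[11] = 2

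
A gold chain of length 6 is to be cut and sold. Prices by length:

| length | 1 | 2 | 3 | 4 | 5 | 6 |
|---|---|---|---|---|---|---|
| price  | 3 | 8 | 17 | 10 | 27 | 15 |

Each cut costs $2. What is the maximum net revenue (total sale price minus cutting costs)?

32

Let net[k] be the best obtainable value from length k. For each k, try every first piece i and keep the best of price[i] + net[k−i] minus the 2 cut fee when i<k.
net[1] = 3
net[2] = max(3+3-2, 8+0) = 8
net[3] = max(3+8-2, 8+3-2, 17+0) = 17
net[4] = max(3+17-2, 8+8-2, 17+3-2, 10+0) = 18
net[5] = max(3+18-2, 8+17-2, 17+8-2, 10+3-2, 27+0) = 27
net[6] = max(3+27-2, 8+18-2, 17+17-2, 10+8-2, 27+3-2, 15+0) = 32
One optimal plan: pieces 3 + 3 (1 cut) → $34 − $2 = $32.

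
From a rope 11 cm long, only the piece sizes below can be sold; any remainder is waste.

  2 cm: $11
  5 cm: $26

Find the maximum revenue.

Let r[k] be the best obtainable value from length k. For each k, try every first piece i and keep the best of price[i] + r[k−i].
r[1] = 0
r[2] = 11
r[3] = 11
r[4] = 22  (first piece 2, then r[2]=11)
r[5] = max(11+11, 26+0) = 26
r[6] = max(11+22, 26+0) = 33
r[7] = max(11+26, 26+11) = 37
r[8] = max(11+33, 26+11) = 44
r[9] = max(11+37, 26+22) = 48
r[10] = max(11+44, 26+26) = 55
r[11] = max(11+48, 26+33) = 59
One optimal cutting: 5 + 2 + 2 + 2 → $59.

59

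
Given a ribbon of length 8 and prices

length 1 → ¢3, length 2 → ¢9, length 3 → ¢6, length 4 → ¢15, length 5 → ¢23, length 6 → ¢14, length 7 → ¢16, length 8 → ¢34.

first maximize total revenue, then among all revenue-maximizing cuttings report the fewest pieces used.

Let r[k] be the best obtainable value from length k. For each k, try every first piece i and keep the best of price[i] + r[k−i].
r[1] = 3
r[2] = max(3+3, 9+0) = 9
r[3] = max(3+9, 9+3, 6+0) = 12
r[4] = max(3+12, 9+9, 6+3, 15+0) = 18
r[5] = max(3+18, 9+12, 6+9, 15+3, 23+0) = 23
r[6] = max(3+23, 9+18, 6+12, 15+9, 23+3, 14+0) = 27
r[7] = max(3+27, 9+23, 6+18, …, 14+3, 16+0) = 32
r[8] = max(3+32, 9+27, 6+23, …, 16+3, 34+0) = 36
Maximum revenue is ¢36.
Now minimize piece count subject to staying optimal: for each k, pieces[k] = 1 + min over i with p[i]+r[k−i]=r[k] of pieces[k−i].
pieces[5] = 1
pieces[6] = 3
pieces[7] = 2
pieces[8] = 4

4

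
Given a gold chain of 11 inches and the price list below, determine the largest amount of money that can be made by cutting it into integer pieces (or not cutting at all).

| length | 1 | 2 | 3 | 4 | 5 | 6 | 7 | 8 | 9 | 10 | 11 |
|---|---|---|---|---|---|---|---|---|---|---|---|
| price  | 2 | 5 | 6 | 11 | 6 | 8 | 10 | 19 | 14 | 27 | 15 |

29

Let r[k] be the best obtainable value from length k. For each k, try every first piece i and keep the best of price[i] + r[k−i].
r[1] = 2
r[2] = max(2+2, 5+0) = 5
r[3] = max(2+5, 5+2, 6+0) = 7
r[4] = max(2+7, 5+5, 6+2, 11+0) = 11
r[5] = max(2+11, 5+7, 6+5, 11+2, 6+0) = 13
r[6] = max(2+13, 5+11, 6+7, 11+5, 6+2, 8+0) = 16
r[7] = max(2+16, 5+13, 6+11, …, 8+2, 10+0) = 18
r[8] = max(2+18, 5+16, 6+13, …, 10+2, 19+0) = 22
r[9] = max(2+22, 5+18, 6+16, …, 19+2, 14+0) = 24
r[10] = max(2+24, 5+22, 6+18, …, 14+2, 27+0) = 27
r[11] = max(2+27, 5+24, 6+22, …, 27+2, 15+0) = 29
One optimal cutting: 4 + 4 + 2 + 1 → $11 + $11 + $5 + $2 = $29.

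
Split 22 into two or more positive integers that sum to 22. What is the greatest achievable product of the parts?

2916

Let m[k] be the best product for length k (with at least one cut). For each first piece i, the rest contributes max(k−i, m[k−i]).
m[2] = 1×max(1,0) = 1×1 = 1
m[3] = 1×max(2,1) = 1×2 = 2
m[4] = 2×max(2,1) = 2×2 = 4
m[5] = 2×max(3,2) = 2×3 = 6
m[6] = 3×max(3,2) = 3×3 = 9
m[7] = 2×max(5,6) = 2×6 = 12
m[8] = 2×max(6,9) = 2×9 = 18
m[9] = 3×max(6,9) = 3×9 = 27
m[10] = 2×max(8,18) = 2×18 = 36
m[11] = 2×max(9,27) = 2×27 = 54
m[12] = 3×max(9,27) = 3×27 = 81
m[13] = 2×max(11,54) = 2×54 = 108
m[14] = 2×max(12,81) = 2×81 = 162
m[15] = 3×max(12,81) = 3×81 = 243
m[16] = 2×max(14,162) = 2×162 = 324
m[17] = 2×max(15,243) = 2×243 = 486
m[18] = 3×max(15,243) = 3×243 = 729
m[19] = 2×max(17,486) = 2×486 = 972
m[20] = 2×max(18,729) = 2×729 = 1458
m[21] = 3×max(18,729) = 3×729 = 2187
m[22] = 2×max(20,1458) = 2×1458 = 2916
One optimal split: 3 + 3 + 3 + 3 + 3 + 3 + 2 + 2; product 3×3×3×3×3×3×2×2 = 2916.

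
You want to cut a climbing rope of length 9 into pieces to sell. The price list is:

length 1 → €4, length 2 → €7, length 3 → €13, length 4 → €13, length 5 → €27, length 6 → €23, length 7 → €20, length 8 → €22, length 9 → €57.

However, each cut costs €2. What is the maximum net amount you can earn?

57

Consider every possible first cut. net[k] is the best of p[i]+net[k−i] over all sellable i≤k, charging 2 whenever i<k.
net[1] = 4
net[2] = 7
net[3] = 13
net[4] = 15  (first piece 1, then net[3]=13)
net[5] = 27
net[6] = 29  (first piece 1, then net[5]=27)
net[7] = 32  (first piece 2, then net[5]=27)
net[8] = 38  (first piece 3, then net[5]=27)
net[9] = 57
Best is to make no cuts and sell whole for €57.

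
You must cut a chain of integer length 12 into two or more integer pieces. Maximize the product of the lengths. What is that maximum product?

Let m[k] be the best product for length k (with at least one cut). For each first piece i, the rest contributes max(k−i, m[k−i]).
m[2] = 1*max(1,0) = 1*1 = 1
m[3] = max(1*2, 2*1) = 2
m[4] = max(1*3, 2*2, 3*1) = 4
m[5] = max(1*4, 2*3, 3*2, 4*1) = 6
m[6] = max(1*6, 2*4, 3*3, 4*2, 5*1) = 9
m[7] = max(1*9, 2*6, 3*4, 4*3, 5*2, 6*1) = 12
m[8] = max(1*12, 2*9, 3*6, …, 6*2, 7*1) = 18
m[9] = max(1*18, 2*12, 3*9, …, 7*2, 8*1) = 27
m[10] = max(1*27, 2*18, 3*12, …, 8*2, 9*1) = 36
m[11] = max(1*36, 2*27, 3*18, …, 9*2, 10*1) = 54
m[12] = max(1*54, 2*36, 3*27, …, 10*2, 11*1) = 81
One optimal split: 3 + 3 + 3 + 3; product 3*3*3*3 = 81.

81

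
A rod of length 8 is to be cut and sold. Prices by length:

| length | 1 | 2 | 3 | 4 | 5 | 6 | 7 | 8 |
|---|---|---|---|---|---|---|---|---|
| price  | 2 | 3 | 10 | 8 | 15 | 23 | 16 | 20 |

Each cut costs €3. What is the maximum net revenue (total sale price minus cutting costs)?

Consider every possible first cut. r[k] is the best of p[i]+r[k−i] over all sellable i≤k, charging 3 whenever i<k.
r[1] = 2
r[2] = 3
r[3] = 10
r[4] = 9  (first piece 1, then r[3]=10)
r[5] = 15
r[6] = 23
r[7] = 22  (first piece 1, then r[6]=23)
r[8] = 23  (first piece 2, then r[6]=23)
One optimal plan: pieces 6 + 2 (1 cut) → €26 − €3 = €23.

23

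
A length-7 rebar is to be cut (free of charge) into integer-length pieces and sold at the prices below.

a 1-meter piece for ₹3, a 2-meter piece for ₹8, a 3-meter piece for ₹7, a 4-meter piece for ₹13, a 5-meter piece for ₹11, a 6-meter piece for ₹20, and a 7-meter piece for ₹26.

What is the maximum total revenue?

27

Build r[k] bottom-up: r[k] = max over allowed piece i of (p[i] + r[k−i]).
r[1] = 3
r[2] = max(3+3, 8+0) = 8
r[3] = max(3+8, 8+3, 7+0) = 11
r[4] = max(3+11, 8+8, 7+3, 13+0) = 16
r[5] = max(3+16, 8+11, 7+8, 13+3, 11+0) = 19
r[6] = max(3+19, 8+16, 7+11, 13+8, 11+3, 20+0) = 24
r[7] = max(3+24, 8+19, 7+16, …, 20+3, 26+0) = 27
One optimal cutting: 2 + 2 + 2 + 1 → ₹8 + ₹8 + ₹8 + ₹3 = ₹27.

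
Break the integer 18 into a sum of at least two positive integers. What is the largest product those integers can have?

729

Let g[k] be the best product for length k (with at least one cut). For each first piece i, the rest contributes max(k−i, g[k−i]).
g[2] = 1×max(1,0) = 1×1 = 1
g[3] = max(1×2, 2×1) = 2
g[4] = max(1×3, 2×2, 3×1) = 4
g[5] = max(1×4, 2×3, 3×2, 4×1) = 6
g[6] = max(1×6, 2×4, 3×3, 4×2, 5×1) = 9
g[7] = max(1×9, 2×6, 3×4, 4×3, 5×2, 6×1) = 12
g[8] = max(1×12, 2×9, 3×6, …, 6×2, 7×1) = 18
g[9] = max(1×18, 2×12, 3×9, …, 7×2, 8×1) = 27
g[10] = max(1×27, 2×18, 3×12, …, 8×2, 9×1) = 36
g[11] = max(1×36, 2×27, 3×18, …, 9×2, 10×1) = 54
g[12] = max(1×54, 2×36, 3×27, …, 10×2, 11×1) = 81
g[13] = max(1×81, 2×54, 3×36, …, 11×2, 12×1) = 108
g[14] = max(1×108, 2×81, 3×54, …, 12×2, 13×1) = 162
g[15] = max(1×162, 2×108, 3×81, …, 13×2, 14×1) = 243
g[16] = max(1×243, 2×162, 3×108, …, 14×2, 15×1) = 324
g[17] = max(1×324, 2×243, 3×162, …, 15×2, 16×1) = 486
g[18] = max(1×486, 2×324, 3×243, …, 16×2, 17×1) = 729
One optimal split: 3 + 3 + 3 + 3 + 3 + 3; product 3×3×3×3×3×3 = 729.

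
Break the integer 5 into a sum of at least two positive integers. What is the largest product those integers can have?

Let g[k] be the best product for length k (with at least one cut). For each first piece i, the rest contributes max(k−i, g[k−i]).
g[2] = 1*max(1,0) = 1*1 = 1
g[3] = 1*max(2,1) = 1*2 = 2
g[4] = 2*max(2,1) = 2*2 = 4
g[5] = 2*max(3,2) = 2*3 = 6
One optimal split: 3 + 2; product 3*2 = 6.

6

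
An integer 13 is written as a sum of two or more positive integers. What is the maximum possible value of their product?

108

Let g[k] be the best product for length k (with at least one cut). For each first piece i, the rest contributes max(k−i, g[k−i]).
g[2] = 1·max(1,0) = 1·1 = 1
g[3] = 1·max(2,1) = 1·2 = 2
g[4] = 2·max(2,1) = 2·2 = 4
g[5] = 2·max(3,2) = 2·3 = 6
g[6] = 3·max(3,2) = 3·3 = 9
g[7] = 2·max(5,6) = 2·6 = 12
g[8] = 2·max(6,9) = 2·9 = 18
g[9] = 3·max(6,9) = 3·9 = 27
g[10] = 2·max(8,18) = 2·18 = 36
g[11] = 2·max(9,27) = 2·27 = 54
g[12] = 3·max(9,27) = 3·27 = 81
g[13] = 2·max(11,54) = 2·54 = 108
One optimal split: 3 + 3 + 3 + 2 + 2; product 3·3·3·2·2 = 108.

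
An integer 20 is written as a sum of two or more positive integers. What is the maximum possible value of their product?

1458

Define g[k] = max over 1≤i<k of i · max(k−i, g[k−i]); the inner max lets the remainder stay uncut if that's better.
g[2] = 1·max(1,0) = 1·1 = 1
g[3] = max(1·2, 2·1) = 2
g[4] = max(1·3, 2·2, 3·1) = 4
g[5] = max(1·4, 2·3, 3·2, 4·1) = 6
g[6] = max(1·6, 2·4, 3·3, 4·2, 5·1) = 9
g[7] = max(1·9, 2·6, 3·4, 4·3, 5·2, 6·1) = 12
g[8] = max(1·12, 2·9, 3·6, …, 6·2, 7·1) = 18
g[9] = max(1·18, 2·12, 3·9, …, 7·2, 8·1) = 27
g[10] = max(1·27, 2·18, 3·12, …, 8·2, 9·1) = 36
g[11] = max(1·36, 2·27, 3·18, …, 9·2, 10·1) = 54
g[12] = max(1·54, 2·36, 3·27, …, 10·2, 11·1) = 81
g[13] = max(1·81, 2·54, 3·36, …, 11·2, 12·1) = 108
g[14] = max(1·108, 2·81, 3·54, …, 12·2, 13·1) = 162
g[15] = max(1·162, 2·108, 3·81, …, 13·2, 14·1) = 243
g[16] = max(1·243, 2·162, 3·108, …, 14·2, 15·1) = 324
g[17] = max(1·324, 2·243, 3·162, …, 15·2, 16·1) = 486
g[18] = max(1·486, 2·324, 3·243, …, 16·2, 17·1) = 729
g[19] = max(1·729, 2·486, 3·324, …, 17·2, 18·1) = 972
g[20] = max(1·972, 2·729, 3·486, …, 18·2, 19·1) = 1458
One optimal split: 3 + 3 + 3 + 3 + 3 + 3 + 2; product 3·3·3·3·3·3·2 = 1458.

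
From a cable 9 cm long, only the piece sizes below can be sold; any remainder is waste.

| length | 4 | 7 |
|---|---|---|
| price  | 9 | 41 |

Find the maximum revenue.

41

Build best[k] bottom-up: best[k] = max over allowed piece i of (p[i] + best[k−i]).
best[1] = 0
best[2] = 0
best[3] = 0
best[4] = 9
best[5] = 9
best[6] = 9
best[7] = 41
best[8] = 41
best[9] = 41
One optimal cutting: pieces 7 with 2 cm of scrap → 41.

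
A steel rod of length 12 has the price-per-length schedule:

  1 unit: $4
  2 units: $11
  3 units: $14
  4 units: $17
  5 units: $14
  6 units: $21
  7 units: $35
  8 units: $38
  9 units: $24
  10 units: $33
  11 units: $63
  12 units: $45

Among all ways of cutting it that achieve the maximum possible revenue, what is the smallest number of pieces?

Consider every possible first cut. r[k] is the best of p[i]+r[k−i] over all sellable i≤k.
r[1] = 4
r[2] = 11
r[3] = 15  (first piece 1, then r[2]=11)
r[4] = 22  (first piece 2, then r[2]=11)
r[5] = 26  (first piece 1, then r[4]=22)
r[6] = 33  (first piece 2, then r[4]=22)
r[7] = 37  (first piece 1, then r[6]=33)
r[8] = 44  (first piece 2, then r[6]=33)
r[9] = 48  (first piece 1, then r[8]=44)
r[10] = 55  (first piece 2, then r[8]=44)
r[11] = 63
r[12] = 67  (first piece 1, then r[11]=63)
Maximum revenue is $67.
Now minimize piece count subject to staying optimal: for each k, pieces[k] = 1 + min over i with p[i]+r[k−i]=r[k] of pieces[k−i].
pieces[9] = 5
pieces[10] = 5
pieces[11] = 1
pieces[12] = 2

2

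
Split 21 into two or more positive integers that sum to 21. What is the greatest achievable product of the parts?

Let prod[k] be the best product for length k (with at least one cut). For each first piece i, the rest contributes max(k−i, prod[k−i]).
prod[2] = 1×max(1,0) = 1×1 = 1
prod[3] = max(1×2, 2×1) = 2
prod[4] = max(1×3, 2×2, 3×1) = 4
prod[5] = max(1×4, 2×3, 3×2, 4×1) = 6
prod[6] = max(1×6, 2×4, 3×3, 4×2, 5×1) = 9
prod[7] = max(1×9, 2×6, 3×4, 4×3, 5×2, 6×1) = 12
prod[8] = max(1×12, 2×9, 3×6, …, 6×2, 7×1) = 18
prod[9] = max(1×18, 2×12, 3×9, …, 7×2, 8×1) = 27
prod[10] = max(1×27, 2×18, 3×12, …, 8×2, 9×1) = 36
prod[11] = max(1×36, 2×27, 3×18, …, 9×2, 10×1) = 54
prod[12] = max(1×54, 2×36, 3×27, …, 10×2, 11×1) = 81
prod[13] = max(1×81, 2×54, 3×36, …, 11×2, 12×1) = 108
prod[14] = max(1×108, 2×81, 3×54, …, 12×2, 13×1) = 162
prod[15] = max(1×162, 2×108, 3×81, …, 13×2, 14×1) = 243
prod[16] = max(1×243, 2×162, 3×108, …, 14×2, 15×1) = 324
prod[17] = max(1×324, 2×243, 3×162, …, 15×2, 16×1) = 486
prod[18] = max(1×486, 2×324, 3×243, …, 16×2, 17×1) = 729
prod[19] = max(1×729, 2×486, 3×324, …, 17×2, 18×1) = 972
prod[20] = max(1×972, 2×729, 3×486, …, 18×2, 19×1) = 1458
prod[21] = max(1×1458, 2×972, 3×729, …, 19×2, 20×1) = 2187
One optimal split: 3 + 3 + 3 + 3 + 3 + 3 + 3; product 3×3×3×3×3×3×3 = 2187.

2187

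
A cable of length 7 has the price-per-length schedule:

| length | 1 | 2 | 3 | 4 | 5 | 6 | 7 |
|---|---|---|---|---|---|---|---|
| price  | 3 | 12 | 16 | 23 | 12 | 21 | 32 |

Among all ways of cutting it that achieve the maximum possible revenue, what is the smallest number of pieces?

Build r[k] bottom-up: r[k] = max over allowed piece i of (p[i] + r[k−i]).
r[1] = 3
r[2] = 12
r[3] = 16
r[4] = 24  (first piece 2, then r[2]=12)
r[5] = 28  (first piece 2, then r[3]=16)
r[6] = 36  (first piece 2, then r[4]=24)
r[7] = 40  (first piece 2, then r[5]=28)
Maximum revenue is 40.
Now minimize piece count subject to staying optimal: for each k, pieces[k] = 1 + min over i with p[i]+r[k−i]=r[k] of pieces[k−i].
pieces[4] = 2
pieces[5] = 2
pieces[6] = 3
pieces[7] = 3

3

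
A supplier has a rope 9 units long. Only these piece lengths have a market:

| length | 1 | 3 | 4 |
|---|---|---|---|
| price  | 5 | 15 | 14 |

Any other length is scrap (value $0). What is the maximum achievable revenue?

45

Consider every possible first cut. r[k] is the best of p[i]+r[k−i] over all sellable i≤k.
r[1] = 5
r[2] = 10  (first piece 1, then r[1]=5)
r[3] = max(5+10, 15+0) = 15
r[4] = max(5+15, 15+5, 14+0) = 20
r[5] = max(5+20, 15+10, 14+5) = 25
r[6] = max(5+25, 15+15, 14+10) = 30
r[7] = max(5+30, 15+20, 14+15) = 35
r[8] = max(5+35, 15+25, 14+20) = 40
r[9] = max(5+40, 15+30, 14+25) = 45
One optimal cutting: 1 + 1 + 1 + 1 + 1 + 1 + 1 + 1 + 1 → $45.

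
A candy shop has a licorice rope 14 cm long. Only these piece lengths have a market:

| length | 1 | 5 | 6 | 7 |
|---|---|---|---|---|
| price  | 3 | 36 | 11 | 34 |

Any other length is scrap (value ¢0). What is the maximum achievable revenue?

Build f[k] bottom-up: f[k] = max over allowed piece i of (p[i] + f[k−i]).
f[1] = 3
f[2] = 6  (first piece 1, then f[1]=3)
f[3] = 9  (first piece 1, then f[2]=6)
f[4] = 12  (first piece 1, then f[3]=9)
f[5] = 36
f[6] = 39  (first piece 1, then f[5]=36)
f[7] = 42  (first piece 1, then f[6]=39)
f[8] = 45  (first piece 1, then f[7]=42)
f[9] = 48  (first piece 1, then f[8]=45)
f[10] = 72  (first piece 5, then f[5]=36)
f[11] = 75  (first piece 1, then f[10]=72)
f[12] = 78  (first piece 1, then f[11]=75)
f[13] = 81  (first piece 1, then f[12]=78)
f[14] = 84  (first piece 1, then f[13]=81)
One optimal cutting: 5 + 5 + 1 + 1 + 1 + 1 → ¢84.

84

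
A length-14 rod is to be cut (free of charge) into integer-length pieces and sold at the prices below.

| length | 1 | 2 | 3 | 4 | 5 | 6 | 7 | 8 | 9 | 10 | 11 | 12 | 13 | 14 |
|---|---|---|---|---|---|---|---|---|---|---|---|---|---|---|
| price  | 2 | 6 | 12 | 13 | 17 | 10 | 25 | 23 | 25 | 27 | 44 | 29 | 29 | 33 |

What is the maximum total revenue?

Consider every possible first cut. r[k] is the best of p[i]+r[k−i] over all sellable i≤k.
r[1] = 2
r[2] = 6
r[3] = 12
r[4] = 14  (first piece 1, then r[3]=12)
r[5] = 18  (first piece 2, then r[3]=12)
r[6] = 24  (first piece 3, then r[3]=12)
r[7] = 26  (first piece 1, then r[6]=24)
r[8] = 30  (first piece 2, then r[6]=24)
r[9] = 36  (first piece 3, then r[6]=24)
r[10] = 38  (first piece 1, then r[9]=36)
r[11] = 44
r[12] = 48  (first piece 3, then r[9]=36)
r[13] = 50  (first piece 1, then r[12]=48)
r[14] = 56  (first piece 3, then r[11]=44)
One optimal cutting: 11 + 3 → €44 + €12 = €56.

56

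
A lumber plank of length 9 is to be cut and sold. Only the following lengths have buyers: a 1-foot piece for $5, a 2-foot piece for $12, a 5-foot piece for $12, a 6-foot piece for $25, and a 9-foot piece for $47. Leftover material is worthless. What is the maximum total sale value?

Let r[k] be the best obtainable value from length k. For each k, try every first piece i and keep the best of price[i] + r[k−i].
r[1] = 5
r[2] = 12
r[3] = 17  (first piece 1, then r[2]=12)
r[4] = 24  (first piece 2, then r[2]=12)
r[5] = 29  (first piece 1, then r[4]=24)
r[6] = 36  (first piece 2, then r[4]=24)
r[7] = 41  (first piece 1, then r[6]=36)
r[8] = 48  (first piece 2, then r[6]=36)
r[9] = 53  (first piece 1, then r[8]=48)
One optimal cutting: 2 + 2 + 2 + 2 + 1 → $53.

53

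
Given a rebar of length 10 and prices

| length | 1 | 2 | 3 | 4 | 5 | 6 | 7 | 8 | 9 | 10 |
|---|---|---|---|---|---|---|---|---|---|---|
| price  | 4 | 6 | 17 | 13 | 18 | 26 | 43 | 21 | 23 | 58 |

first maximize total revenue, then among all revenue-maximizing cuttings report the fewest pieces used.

2

Let r[k] be the best obtainable value from length k. For each k, try every first piece i and keep the best of price[i] + r[k−i].
r[1] = 4
r[2] = 8  (first piece 1, then r[1]=4)
r[3] = 17
r[4] = 21  (first piece 1, then r[3]=17)
r[5] = 25  (first piece 1, then r[4]=21)
r[6] = 34  (first piece 3, then r[3]=17)
r[7] = 43
r[8] = 47  (first piece 1, then r[7]=43)
r[9] = 51  (first piece 1, then r[8]=47)
r[10] = 60  (first piece 3, then r[7]=43)
Maximum revenue is ₹60.
Now minimize piece count subject to staying optimal: for each k, pieces[k] = 1 + min over i with p[i]+r[k−i]=r[k] of pieces[k−i].
pieces[7] = 1
pieces[8] = 2
pieces[9] = 3
pieces[10] = 2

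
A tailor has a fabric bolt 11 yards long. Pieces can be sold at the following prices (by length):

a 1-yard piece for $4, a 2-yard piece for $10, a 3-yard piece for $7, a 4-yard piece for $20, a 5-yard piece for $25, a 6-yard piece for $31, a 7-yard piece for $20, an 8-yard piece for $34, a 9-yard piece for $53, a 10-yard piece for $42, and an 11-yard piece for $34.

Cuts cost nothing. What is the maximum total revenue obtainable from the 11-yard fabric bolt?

63

Let v[k] be the best obtainable value from length k. For each k, try every first piece i and keep the best of price[i] + v[k−i].
v[1] = 4
v[2] = 10
v[3] = 14  (first piece 1, then v[2]=10)
v[4] = 20  (first piece 2, then v[2]=10)
v[5] = 25
v[6] = 31
v[7] = 35  (first piece 1, then v[6]=31)
v[8] = 41  (first piece 2, then v[6]=31)
v[9] = 53
v[10] = 57  (first piece 1, then v[9]=53)
v[11] = 63  (first piece 2, then v[9]=53)
One optimal cutting: 9 + 2 → $53 + $10 = $63.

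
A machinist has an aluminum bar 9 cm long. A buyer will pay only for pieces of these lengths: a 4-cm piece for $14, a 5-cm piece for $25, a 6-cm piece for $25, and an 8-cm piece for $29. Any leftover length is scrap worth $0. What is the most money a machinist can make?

39

Consider every possible first cut. r[k] is the best of p[i]+r[k−i] over all sellable i≤k.
r[1] = 0
r[2] = 0
r[3] = 0
r[4] = 14
r[5] = max(14+0, 25+0) = 25
r[6] = max(14+0, 25+0, 25+0) = 25
r[7] = max(14+0, 25+0, 25+0) = 25
r[8] = max(14+14, 25+0, 25+0, 29+0) = 29
r[9] = max(14+25, 25+14, 25+0, 29+0) = 39
One optimal cutting: 5 + 4 → $39.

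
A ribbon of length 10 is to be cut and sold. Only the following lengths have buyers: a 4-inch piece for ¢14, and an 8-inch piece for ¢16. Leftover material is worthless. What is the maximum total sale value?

28

Let f[k] be the best obtainable value from length k. For each k, try every first piece i and keep the best of price[i] + f[k−i].
f[1] = 0
f[2] = 0
f[3] = 0
f[4] = 14
f[5] = 14
f[6] = 14
f[7] = 14
f[8] = max(14+14, 16+0) = 28
f[9] = max(14+14, 16+0) = 28
f[10] = max(14+14, 16+0) = 28
One optimal cutting: pieces 4 + 4 with 2 inches of scrap → ¢28.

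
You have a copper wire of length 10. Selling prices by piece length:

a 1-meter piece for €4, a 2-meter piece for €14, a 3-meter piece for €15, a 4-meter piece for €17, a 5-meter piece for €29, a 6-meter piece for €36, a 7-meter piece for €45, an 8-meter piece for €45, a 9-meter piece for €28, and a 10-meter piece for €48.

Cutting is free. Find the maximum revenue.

70

Build v[k] bottom-up: v[k] = max over allowed piece i of (p[i] + v[k−i]).
v[1] = 4
v[2] = max(4+4, 14+0) = 14
v[3] = max(4+14, 14+4, 15+0) = 18
v[4] = max(4+18, 14+14, 15+4, 17+0) = 28
v[5] = max(4+28, 14+18, 15+14, 17+4, 29+0) = 32
v[6] = max(4+32, 14+28, 15+18, 17+14, 29+4, 36+0) = 42
v[7] = max(4+42, 14+32, 15+28, …, 36+4, 45+0) = 46
v[8] = max(4+46, 14+42, 15+32, …, 45+4, 45+0) = 56
v[9] = max(4+56, 14+46, 15+42, …, 45+4, 28+0) = 60
v[10] = max(4+60, 14+56, 15+46, …, 28+4, 48+0) = 70
One optimal cutting: 2 + 2 + 2 + 2 + 2 → €14 + €14 + €14 + €14 + €14 = €70.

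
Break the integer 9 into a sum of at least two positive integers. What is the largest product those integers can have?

Let P[k] be the best product for length k (with at least one cut). For each first piece i, the rest contributes max(k−i, P[k−i]).
P[2] = 1*max(1,0) = 1*1 = 1
P[3] = max(1*2, 2*1) = 2
P[4] = max(1*3, 2*2, 3*1) = 4
P[5] = max(1*4, 2*3, 3*2, 4*1) = 6
P[6] = max(1*6, 2*4, 3*3, 4*2, 5*1) = 9
P[7] = max(1*9, 2*6, 3*4, 4*3, 5*2, 6*1) = 12
P[8] = max(1*12, 2*9, 3*6, …, 6*2, 7*1) = 18
P[9] = max(1*18, 2*12, 3*9, …, 7*2, 8*1) = 27
One optimal split: 3 + 3 + 3; product 3*3*3 = 27.

27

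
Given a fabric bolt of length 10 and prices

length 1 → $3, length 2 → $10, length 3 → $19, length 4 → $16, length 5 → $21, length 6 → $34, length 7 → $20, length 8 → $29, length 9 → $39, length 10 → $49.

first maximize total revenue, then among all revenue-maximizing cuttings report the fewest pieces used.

4

Let r[k] be the best obtainable value from length k. For each k, try every first piece i and keep the best of price[i] + r[k−i].
r[1] = 3
r[2] = 10
r[3] = 19
r[4] = 22  (first piece 1, then r[3]=19)
r[5] = 29  (first piece 2, then r[3]=19)
r[6] = 38  (first piece 3, then r[3]=19)
r[7] = 41  (first piece 1, then r[6]=38)
r[8] = 48  (first piece 2, then r[6]=38)
r[9] = 57  (first piece 3, then r[6]=38)
r[10] = 60  (first piece 1, then r[9]=57)
Maximum revenue is $60.
Now minimize piece count subject to staying optimal: for each k, pieces[k] = 1 + min over i with p[i]+r[k−i]=r[k] of pieces[k−i].
pieces[7] = 3
pieces[8] = 3
pieces[9] = 3
pieces[10] = 4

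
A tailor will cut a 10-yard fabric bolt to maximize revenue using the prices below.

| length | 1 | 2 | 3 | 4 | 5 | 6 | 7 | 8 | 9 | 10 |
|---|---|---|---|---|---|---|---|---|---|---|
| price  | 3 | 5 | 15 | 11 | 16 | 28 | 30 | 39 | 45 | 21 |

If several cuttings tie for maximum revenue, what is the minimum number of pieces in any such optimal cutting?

Let r[k] be the best obtainable value from length k. For each k, try every first piece i and keep the best of price[i] + r[k−i].
r[1] = 3
r[2] = 6  (first piece 1, then r[1]=3)
r[3] = 15
r[4] = 18  (first piece 1, then r[3]=15)
r[5] = 21  (first piece 1, then r[4]=18)
r[6] = 30  (first piece 3, then r[3]=15)
r[7] = 33  (first piece 1, then r[6]=30)
r[8] = 39
r[9] = 45  (first piece 3, then r[6]=30)
r[10] = 48  (first piece 1, then r[9]=45)
Maximum revenue is $48.
Now minimize piece count subject to staying optimal: for each k, pieces[k] = 1 + min over i with p[i]+r[k−i]=r[k] of pieces[k−i].
pieces[7] = 3
pieces[8] = 1
pieces[9] = 1
pieces[10] = 2

2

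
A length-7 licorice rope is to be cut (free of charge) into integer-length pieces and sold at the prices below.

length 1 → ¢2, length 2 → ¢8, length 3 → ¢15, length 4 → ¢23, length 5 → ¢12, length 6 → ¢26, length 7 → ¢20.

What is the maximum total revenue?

38

Consider every possible first cut. R[k] is the best of p[i]+R[k−i] over all sellable i≤k.
R[1] = 2
R[2] = max(2+2, 8+0) = 8
R[3] = max(2+8, 8+2, 15+0) = 15
R[4] = max(2+15, 8+8, 15+2, 23+0) = 23
R[5] = max(2+23, 8+15, 15+8, 23+2, 12+0) = 25
R[6] = max(2+25, 8+23, 15+15, 23+8, 12+2, 26+0) = 31
R[7] = max(2+31, 8+25, 15+23, …, 26+2, 20+0) = 38
One optimal cutting: 4 + 3 → ¢23 + ¢15 = ¢38.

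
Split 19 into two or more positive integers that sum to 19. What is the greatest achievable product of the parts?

Define prod[k] = max over 1≤i<k of i · max(k−i, prod[k−i]); the inner max lets the remainder stay uncut if that's better.
prod[2] = 1*max(1,0) = 1*1 = 1
prod[3] = 1*max(2,1) = 1*2 = 2
prod[4] = 2*max(2,1) = 2*2 = 4
prod[5] = 2*max(3,2) = 2*3 = 6
prod[6] = 3*max(3,2) = 3*3 = 9
prod[7] = 2*max(5,6) = 2*6 = 12
prod[8] = 2*max(6,9) = 2*9 = 18
prod[9] = 3*max(6,9) = 3*9 = 27
prod[10] = 2*max(8,18) = 2*18 = 36
prod[11] = 2*max(9,27) = 2*27 = 54
prod[12] = 3*max(9,27) = 3*27 = 81
prod[13] = 2*max(11,54) = 2*54 = 108
prod[14] = 2*max(12,81) = 2*81 = 162
prod[15] = 3*max(12,81) = 3*81 = 243
prod[16] = 2*max(14,162) = 2*162 = 324
prod[17] = 2*max(15,243) = 2*243 = 486
prod[18] = 3*max(15,243) = 3*243 = 729
prod[19] = 2*max(17,486) = 2*486 = 972
One optimal split: 3 + 3 + 3 + 3 + 3 + 2 + 2; product 3*3*3*3*3*2*2 = 972.

972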